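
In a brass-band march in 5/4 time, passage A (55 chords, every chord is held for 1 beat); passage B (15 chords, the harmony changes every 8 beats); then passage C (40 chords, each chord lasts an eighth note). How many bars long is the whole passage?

A: 55 × 1 = 55 beats = 11 bars.
B: 15 × 8 = 120 beats = 24 bars.
C: 40 × 0.5 = 20 beats = 4 bars.
Total: 11 + 24 + 4 = 39 bars.

39 bars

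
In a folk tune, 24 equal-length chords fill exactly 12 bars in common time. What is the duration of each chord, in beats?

2 beats

12 bars × 4 beats/bar = 48 beats total.
48 beats ÷ 24 chords = 2 beats per chord.
(That is a half note.)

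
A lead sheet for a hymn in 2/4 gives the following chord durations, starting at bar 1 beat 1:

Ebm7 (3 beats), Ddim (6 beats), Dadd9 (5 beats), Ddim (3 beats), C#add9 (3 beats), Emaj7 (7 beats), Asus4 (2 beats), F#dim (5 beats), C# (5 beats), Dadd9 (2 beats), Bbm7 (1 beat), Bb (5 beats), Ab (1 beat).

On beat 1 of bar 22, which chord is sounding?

Bb

Beat 1 of bar 22 is beat (22−1)×2 + 1 = 43 overall.
Running totals: Ebm7 ends at 3, Ddim ends at 9, Dadd9 ends at 14, Ddim ends at 17, C#add9 ends at 20, Emaj7 ends at 27, Asus4 ends at 29, F#dim ends at 34, C# ends at 39, Dadd9 ends at 41, Bbm7 ends at 42, Bb ends at 47.
Beat 43 falls within Bb.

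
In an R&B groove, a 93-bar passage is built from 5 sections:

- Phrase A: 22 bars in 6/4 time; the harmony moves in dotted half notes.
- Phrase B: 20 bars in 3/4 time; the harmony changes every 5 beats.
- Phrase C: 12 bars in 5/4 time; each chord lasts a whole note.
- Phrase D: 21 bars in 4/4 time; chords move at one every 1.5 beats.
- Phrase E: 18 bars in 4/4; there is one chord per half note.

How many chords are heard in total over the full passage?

A has 132 beats and chords last 3 each, so 44 chords.
B has 60 beats and chords last 5 each, so 12 chords.
C has 60 beats and chords last 4 each, so 15 chords.
D has 84 beats and chords last 1.5 each, so 56 chords.
E has 72 beats and chords last 2 each, so 36 chords.
Total: 44 + 12 + 15 + 56 + 36 = 163.

163 chords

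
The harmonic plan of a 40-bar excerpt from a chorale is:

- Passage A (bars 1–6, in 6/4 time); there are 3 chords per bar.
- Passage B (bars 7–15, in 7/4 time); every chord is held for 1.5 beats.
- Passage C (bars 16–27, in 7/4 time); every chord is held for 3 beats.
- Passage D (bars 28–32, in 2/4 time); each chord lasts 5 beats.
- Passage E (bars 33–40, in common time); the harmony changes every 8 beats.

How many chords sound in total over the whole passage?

94 chords

A: 6 bars × 6 beats = 36 beats; 2 beats/chord → 18 chords.
B: 9 bars × 7 beats = 63 beats; 1.5 beats/chord → 42 chords.
C: 12 bars × 7 beats = 84 beats; 3 beats/chord → 28 chords.
D: 5 bars × 2 beats = 10 beats; 5 beats/chord → 2 chords.
E: 8 bars × 4 beats = 32 beats; 8 beats/chord → 4 chords.
Total: 18 + 42 + 28 + 2 + 4 = 94.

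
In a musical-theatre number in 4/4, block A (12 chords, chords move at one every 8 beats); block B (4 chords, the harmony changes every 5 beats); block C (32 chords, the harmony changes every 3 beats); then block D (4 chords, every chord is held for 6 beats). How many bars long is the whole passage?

59 bars

A: 12 × 8 = 96 beats = 24 bars.
B: 4 × 5 = 20 beats = 5 bars.
C: 32 × 3 = 96 beats = 24 bars.
D: 4 × 6 = 24 beats = 6 bars.
Total: 24 + 5 + 24 + 6 = 59 bars.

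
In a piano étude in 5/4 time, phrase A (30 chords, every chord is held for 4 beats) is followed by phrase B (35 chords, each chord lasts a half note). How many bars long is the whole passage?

38 bars

A: 30 × 4 = 120 beats = 24 bars.
B: 35 × 2 = 70 beats = 14 bars.
Total: 24 + 14 = 38 bars.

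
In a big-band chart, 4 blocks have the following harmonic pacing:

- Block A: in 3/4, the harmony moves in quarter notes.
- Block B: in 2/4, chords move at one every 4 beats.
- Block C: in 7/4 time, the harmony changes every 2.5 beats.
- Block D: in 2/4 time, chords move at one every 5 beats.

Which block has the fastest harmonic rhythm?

Block A

A: 3 beats/bar ÷ 1 beat/chord = 3 chords/bar.
B: 2 beats/bar ÷ 4 beats/chord = 0.5 chords/bar.
C: 7 beats/bar ÷ 2.5 beats/chord = 2.8 chords/bar.
D: 2 beats/bar ÷ 5 beats/chord = 0.4 chords/bar.
Fastest is A at 3 chords/bar.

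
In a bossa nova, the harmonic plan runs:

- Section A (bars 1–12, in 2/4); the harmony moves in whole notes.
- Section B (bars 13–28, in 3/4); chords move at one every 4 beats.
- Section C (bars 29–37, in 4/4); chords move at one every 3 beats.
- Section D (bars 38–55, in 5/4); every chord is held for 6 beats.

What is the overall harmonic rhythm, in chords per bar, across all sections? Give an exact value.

A: 12 bars of 2 beats is 24 beats; at 4 beats each that's 6 chords.
B: 16 bars of 3 beats is 48 beats; at 4 beats each that's 12 chords.
C: 9 bars of 4 beats is 36 beats; at 3 beats each that's 12 chords.
D: 18 bars of 5 beats is 90 beats; at 6 beats each that's 15 chords.
Overall: 45 chords over 55 bars → 45/55 = 9/11 chords per bar.

9/11 chords per bar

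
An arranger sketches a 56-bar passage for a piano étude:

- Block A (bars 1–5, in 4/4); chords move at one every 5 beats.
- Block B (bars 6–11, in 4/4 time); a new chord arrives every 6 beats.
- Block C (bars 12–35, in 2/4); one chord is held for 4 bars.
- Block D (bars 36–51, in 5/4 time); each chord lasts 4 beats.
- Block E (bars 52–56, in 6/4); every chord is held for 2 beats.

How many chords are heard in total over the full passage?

A: 5 bars × 4 beats = 20 beats; 5 beats/chord → 4 chords.
B: 6 bars × 4 beats = 24 beats; 6 beats/chord → 4 chords.
C: 24 bars × 2 beats = 48 beats; 8 beats/chord → 6 chords.
D: 16 bars × 5 beats = 80 beats; 4 beats/chord → 20 chords.
E: 5 bars × 6 beats = 30 beats; 2 beats/chord → 15 chords.
Total: 4 + 4 + 6 + 20 + 15 = 49.

49 chords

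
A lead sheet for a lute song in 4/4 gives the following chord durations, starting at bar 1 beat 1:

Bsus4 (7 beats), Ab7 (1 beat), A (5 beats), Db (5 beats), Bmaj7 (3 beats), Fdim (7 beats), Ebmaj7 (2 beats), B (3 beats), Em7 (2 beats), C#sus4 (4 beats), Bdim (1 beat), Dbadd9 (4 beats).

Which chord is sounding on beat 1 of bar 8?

Beat 1 of bar 8 is beat (8−1)×4 + 1 = 29 overall.
Running totals: Bsus4 ends at 7, Ab7 ends at 8, A ends at 13, Db ends at 18, Bmaj7 ends at 21, Fdim ends at 28, Ebmaj7 ends at 30.
Beat 29 falls within Ebmaj7.

Ebmaj7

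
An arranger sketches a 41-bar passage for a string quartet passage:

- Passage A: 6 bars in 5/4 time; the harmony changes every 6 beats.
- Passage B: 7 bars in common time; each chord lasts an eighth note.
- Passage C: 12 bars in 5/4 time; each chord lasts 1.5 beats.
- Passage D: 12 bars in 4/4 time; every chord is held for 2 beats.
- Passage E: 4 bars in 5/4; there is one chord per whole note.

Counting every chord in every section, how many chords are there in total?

A: 6·5 = 30 beats, 30/6 = 5 chords.
B: 7·4 = 28 beats, 28/0.5 = 56 chords.
C: 12·5 = 60 beats, 60/1.5 = 40 chords.
D: 12·4 = 48 beats, 48/2 = 24 chords.
E: 4·5 = 20 beats, 20/4 = 5 chords.
Total: 5 + 56 + 40 + 24 + 5 = 130.

130 chords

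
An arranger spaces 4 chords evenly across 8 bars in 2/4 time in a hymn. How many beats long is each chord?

8 bars × 2 beats/bar = 16 beats total.
16 beats ÷ 4 chords = 4 beats per chord.
(That is a whole note.)

4 beats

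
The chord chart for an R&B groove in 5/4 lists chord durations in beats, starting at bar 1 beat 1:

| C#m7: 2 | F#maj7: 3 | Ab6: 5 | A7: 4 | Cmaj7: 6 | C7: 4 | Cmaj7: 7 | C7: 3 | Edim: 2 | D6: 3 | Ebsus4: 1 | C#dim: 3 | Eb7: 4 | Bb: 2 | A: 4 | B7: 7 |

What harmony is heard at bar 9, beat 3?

C#dim

Beat 3 of bar 9 is beat (9−1)×5 + 3 = 43 overall.
Running totals: C#m7 ends at 2, F#maj7 ends at 5, Ab6 ends at 10, A7 ends at 14, Cmaj7 ends at 20, C7 ends at 24, Cmaj7 ends at 31, C7 ends at 34, Edim ends at 36, D6 ends at 39, Ebsus4 ends at 40, C#dim ends at 43.
Beat 43 falls within C#dim.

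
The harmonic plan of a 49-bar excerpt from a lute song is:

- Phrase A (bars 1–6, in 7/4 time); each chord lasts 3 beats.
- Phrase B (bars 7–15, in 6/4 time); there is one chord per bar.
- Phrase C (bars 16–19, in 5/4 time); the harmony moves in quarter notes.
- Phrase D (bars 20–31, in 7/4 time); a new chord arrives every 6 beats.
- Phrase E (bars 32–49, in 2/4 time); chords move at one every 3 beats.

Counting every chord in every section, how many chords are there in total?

A has 42 beats and chords last 3 each, so 14 chords.
B has 54 beats and chords last 6 each, so 9 chords.
C has 20 beats and chords last 1 each, so 20 chords.
D has 84 beats and chords last 6 each, so 14 chords.
E has 36 beats and chords last 3 each, so 12 chords.
Total: 14 + 9 + 20 + 14 + 12 = 69.

69 chords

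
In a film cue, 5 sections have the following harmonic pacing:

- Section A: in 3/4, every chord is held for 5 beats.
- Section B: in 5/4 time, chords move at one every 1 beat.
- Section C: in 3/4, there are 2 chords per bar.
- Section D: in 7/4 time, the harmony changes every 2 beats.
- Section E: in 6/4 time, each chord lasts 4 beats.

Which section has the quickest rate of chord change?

A: 3 beats/bar ÷ 5 beats/chord = 0.6 chords/bar.
B: 5 beats/bar ÷ 1 beat/chord = 5 chords/bar.
C: 3 beats/bar ÷ 1.5 beats/chord = 2 chords/bar.
D: 7 beats/bar ÷ 2 beats/chord = 3.5 chords/bar.
E: 6 beats/bar ÷ 4 beats/chord = 1.5 chords/bar.
Fastest is B at 5 chords/bar.

Section B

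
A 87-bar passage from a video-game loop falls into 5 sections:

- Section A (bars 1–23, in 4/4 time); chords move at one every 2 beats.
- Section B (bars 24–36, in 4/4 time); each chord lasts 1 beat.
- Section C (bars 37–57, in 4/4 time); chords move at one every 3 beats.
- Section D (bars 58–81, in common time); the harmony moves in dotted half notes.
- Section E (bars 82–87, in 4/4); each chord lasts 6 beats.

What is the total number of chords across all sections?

162 chords

A: 23 bars × 4 beats = 92 beats; 2 beats/chord → 46 chords.
B: 13 bars × 4 beats = 52 beats; 1 beat/chord → 52 chords.
C: 21 bars × 4 beats = 84 beats; 3 beats/chord → 28 chords.
D: 24 bars × 4 beats = 96 beats; 3 beats/chord → 32 chords.
E: 6 bars × 4 beats = 24 beats; 6 beats/chord → 4 chords.
Total: 46 + 52 + 28 + 32 + 4 = 162.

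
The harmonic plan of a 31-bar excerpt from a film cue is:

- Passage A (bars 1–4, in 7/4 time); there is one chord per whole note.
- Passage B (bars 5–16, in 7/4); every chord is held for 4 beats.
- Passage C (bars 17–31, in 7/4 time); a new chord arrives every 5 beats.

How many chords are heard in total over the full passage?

49 chords

A: 4 bars × 7 beats = 28 beats; 4 beats/chord → 7 chords.
B: 12 bars × 7 beats = 84 beats; 4 beats/chord → 21 chords.
C: 15 bars × 7 beats = 105 beats; 5 beats/chord → 21 chords.
Total: 7 + 21 + 21 = 49.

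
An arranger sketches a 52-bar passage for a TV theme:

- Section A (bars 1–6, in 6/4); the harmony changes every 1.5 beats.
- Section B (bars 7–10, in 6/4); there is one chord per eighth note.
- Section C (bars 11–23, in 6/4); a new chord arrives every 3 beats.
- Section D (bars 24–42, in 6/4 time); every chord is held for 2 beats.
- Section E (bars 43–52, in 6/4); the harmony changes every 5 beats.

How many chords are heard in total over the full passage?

A: 6 bars × 6 beats = 36 beats; 1.5 beats/chord → 24 chords.
B: 4 bars × 6 beats = 24 beats; 0.5 beats/chord → 48 chords.
C: 13 bars × 6 beats = 78 beats; 3 beats/chord → 26 chords.
D: 19 bars × 6 beats = 114 beats; 2 beats/chord → 57 chords.
E: 10 bars × 6 beats = 60 beats; 5 beats/chord → 12 chords.
Total: 24 + 48 + 26 + 57 + 12 = 167.

167 chords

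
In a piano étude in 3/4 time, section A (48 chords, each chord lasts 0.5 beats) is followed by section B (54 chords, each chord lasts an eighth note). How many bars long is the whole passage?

A: 48 × 0.5 = 24 beats = 8 bars.
B: 54 × 0.5 = 27 beats = 9 bars.
Total: 8 + 9 = 17 bars.

17 bars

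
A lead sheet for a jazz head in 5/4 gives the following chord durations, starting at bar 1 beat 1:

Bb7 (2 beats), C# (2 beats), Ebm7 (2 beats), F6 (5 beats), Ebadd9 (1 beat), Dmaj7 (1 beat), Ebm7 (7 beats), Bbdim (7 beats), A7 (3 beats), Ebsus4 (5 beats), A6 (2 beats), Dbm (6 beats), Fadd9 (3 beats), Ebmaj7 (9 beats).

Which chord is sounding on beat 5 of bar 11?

Beat 5 of bar 11 is beat (11−1)×5 + 5 = 55 overall.
Running totals: Bb7 ends at 2, C# ends at 4, Ebm7 ends at 6, F6 ends at 11, Ebadd9 ends at 12, Dmaj7 ends at 13, Ebm7 ends at 20, Bbdim ends at 27, A7 ends at 30, Ebsus4 ends at 35, A6 ends at 37, Dbm ends at 43, Fadd9 ends at 46, Ebmaj7 ends at 55.
Beat 55 falls within Ebmaj7.

Ebmaj7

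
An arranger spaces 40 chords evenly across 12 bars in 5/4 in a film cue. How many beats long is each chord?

12 bars × 5 beats/bar = 60 beats total.
60 beats ÷ 40 chords = 1.5 beats per chord.
(That is a dotted quarter note.)

1.5 beats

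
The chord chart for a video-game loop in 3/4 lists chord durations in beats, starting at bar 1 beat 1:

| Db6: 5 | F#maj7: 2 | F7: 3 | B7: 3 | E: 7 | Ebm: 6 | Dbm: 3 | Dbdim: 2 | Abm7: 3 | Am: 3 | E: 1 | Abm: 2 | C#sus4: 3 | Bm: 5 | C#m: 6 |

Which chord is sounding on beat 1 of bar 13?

Beat 1 of bar 13 is beat (13−1)×3 + 1 = 37 overall.
Running totals: Db6 ends at 5, F#maj7 ends at 7, F7 ends at 10, B7 ends at 13, E ends at 20, Ebm ends at 26, Dbm ends at 29, Dbdim ends at 31, Abm7 ends at 34, Am ends at 37.
Beat 37 falls within Am.

Am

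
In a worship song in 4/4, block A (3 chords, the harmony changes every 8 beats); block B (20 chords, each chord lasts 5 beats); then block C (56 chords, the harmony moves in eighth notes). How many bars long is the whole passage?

A: 3 × 8 = 24 beats = 6 bars.
B: 20 × 5 = 100 beats = 25 bars.
C: 56 × 0.5 = 28 beats = 7 bars.
Total: 6 + 25 + 7 = 38 bars.

38 bars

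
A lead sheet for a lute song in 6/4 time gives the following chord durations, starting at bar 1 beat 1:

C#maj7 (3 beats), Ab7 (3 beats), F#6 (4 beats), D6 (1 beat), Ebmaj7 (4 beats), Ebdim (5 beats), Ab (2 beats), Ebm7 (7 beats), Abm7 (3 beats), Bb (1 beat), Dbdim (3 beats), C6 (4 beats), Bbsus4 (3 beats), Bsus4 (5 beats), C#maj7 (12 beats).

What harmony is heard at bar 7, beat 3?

Beat 3 of bar 7 is beat (7−1)×6 + 3 = 39 overall.
Running totals: C#maj7 ends at 3, Ab7 ends at 6, F#6 ends at 10, D6 ends at 11, Ebmaj7 ends at 15, Ebdim ends at 20, Ab ends at 22, Ebm7 ends at 29, Abm7 ends at 32, Bb ends at 33, Dbdim ends at 36, C6 ends at 40.
Beat 39 falls within C6.

C6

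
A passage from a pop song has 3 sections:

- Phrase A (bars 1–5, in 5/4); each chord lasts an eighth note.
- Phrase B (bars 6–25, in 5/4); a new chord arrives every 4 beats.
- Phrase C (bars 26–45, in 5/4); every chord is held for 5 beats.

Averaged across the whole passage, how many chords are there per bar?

19/9 chords per bar

A: 5 × 5 = 25 beats ÷ 0.5 = 50 chords.
B: 20 × 5 = 100 beats ÷ 4 = 25 chords.
C: 20 × 5 = 100 beats ÷ 5 = 20 chords.
Overall: 95 chords over 45 bars → 95/45 = 19/9 chords per bar.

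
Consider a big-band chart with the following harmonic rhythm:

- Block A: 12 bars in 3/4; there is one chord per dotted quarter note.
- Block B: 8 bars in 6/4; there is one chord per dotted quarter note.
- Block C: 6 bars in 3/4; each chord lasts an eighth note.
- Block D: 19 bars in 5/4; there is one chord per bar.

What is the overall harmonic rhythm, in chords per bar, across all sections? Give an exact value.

A: 12 bars of 3 beats is 36 beats; at 1.5 beats each that's 24 chords.
B: 8 bars of 6 beats is 48 beats; at 1.5 beats each that's 32 chords.
C: 6 bars of 3 beats is 18 beats; at 0.5 beats each that's 36 chords.
D: 19 bars of 5 beats is 95 beats; at 5 beats each that's 19 chords.
Overall: 111 chords over 45 bars → 111/45 = 37/15 chords per bar.

37/15 chords per bar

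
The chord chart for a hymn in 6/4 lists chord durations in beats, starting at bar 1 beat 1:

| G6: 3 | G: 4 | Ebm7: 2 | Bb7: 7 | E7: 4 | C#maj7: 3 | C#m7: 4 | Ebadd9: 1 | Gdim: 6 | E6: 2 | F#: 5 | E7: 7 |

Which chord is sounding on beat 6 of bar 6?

E6

Beat 6 of bar 6 is beat (6−1)×6 + 6 = 36 overall.
Running totals: G6 ends at 3, G ends at 7, Ebm7 ends at 9, Bb7 ends at 16, E7 ends at 20, C#maj7 ends at 23, C#m7 ends at 27, Ebadd9 ends at 28, Gdim ends at 34, E6 ends at 36.
Beat 36 falls within E6.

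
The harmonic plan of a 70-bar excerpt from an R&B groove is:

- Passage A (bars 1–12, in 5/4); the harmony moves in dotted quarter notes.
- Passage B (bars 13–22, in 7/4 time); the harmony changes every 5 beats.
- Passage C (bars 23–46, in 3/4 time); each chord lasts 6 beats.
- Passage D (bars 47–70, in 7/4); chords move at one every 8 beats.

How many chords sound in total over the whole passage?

A: 12 bars × 5 beats = 60 beats; 1.5 beats/chord → 40 chords.
B: 10 bars × 7 beats = 70 beats; 5 beats/chord → 14 chords.
C: 24 bars × 3 beats = 72 beats; 6 beats/chord → 12 chords.
D: 24 bars × 7 beats = 168 beats; 8 beats/chord → 21 chords.
Total: 40 + 14 + 12 + 21 = 87.

87 chords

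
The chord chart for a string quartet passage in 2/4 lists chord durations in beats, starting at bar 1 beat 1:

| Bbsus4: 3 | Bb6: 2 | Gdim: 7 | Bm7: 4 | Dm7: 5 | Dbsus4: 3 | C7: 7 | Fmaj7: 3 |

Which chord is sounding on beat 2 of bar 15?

Beat 2 of bar 15 is beat (15−1)×2 + 2 = 30 overall.
Running totals: Bbsus4 ends at 3, Bb6 ends at 5, Gdim ends at 12, Bm7 ends at 16, Dm7 ends at 21, Dbsus4 ends at 24, C7 ends at 31.
Beat 30 falls within C7.

C7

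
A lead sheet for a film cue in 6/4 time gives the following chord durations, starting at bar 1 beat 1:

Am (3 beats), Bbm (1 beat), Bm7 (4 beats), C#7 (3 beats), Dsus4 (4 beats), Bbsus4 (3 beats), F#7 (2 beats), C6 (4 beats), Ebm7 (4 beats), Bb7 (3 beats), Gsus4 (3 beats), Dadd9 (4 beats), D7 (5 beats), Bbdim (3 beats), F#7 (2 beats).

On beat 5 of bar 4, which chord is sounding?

C6

Beat 5 of bar 4 is beat (4−1)×6 + 5 = 23 overall.
Running totals: Am ends at 3, Bbm ends at 4, Bm7 ends at 8, C#7 ends at 11, Dsus4 ends at 15, Bbsus4 ends at 18, F#7 ends at 20, C6 ends at 24.
Beat 23 falls within C6.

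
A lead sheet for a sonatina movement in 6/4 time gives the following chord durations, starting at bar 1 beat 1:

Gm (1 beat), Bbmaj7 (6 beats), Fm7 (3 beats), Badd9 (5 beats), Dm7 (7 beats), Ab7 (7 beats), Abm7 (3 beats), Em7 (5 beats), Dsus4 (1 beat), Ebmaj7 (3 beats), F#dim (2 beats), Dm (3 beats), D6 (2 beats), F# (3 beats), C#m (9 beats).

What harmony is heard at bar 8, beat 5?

Beat 5 of bar 8 is beat (8−1)×6 + 5 = 47 overall.
Running totals: Gm ends at 1, Bbmaj7 ends at 7, Fm7 ends at 10, Badd9 ends at 15, Dm7 ends at 22, Ab7 ends at 29, Abm7 ends at 32, Em7 ends at 37, Dsus4 ends at 38, Ebmaj7 ends at 41, F#dim ends at 43, Dm ends at 46, D6 ends at 48.
Beat 47 falls within D6.

D6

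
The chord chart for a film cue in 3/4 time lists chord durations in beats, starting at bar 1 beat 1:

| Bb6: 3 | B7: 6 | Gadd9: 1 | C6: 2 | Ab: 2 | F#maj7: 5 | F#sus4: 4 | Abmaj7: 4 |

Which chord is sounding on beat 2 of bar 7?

F#sus4

Beat 2 of bar 7 is beat (7−1)×3 + 2 = 20 overall.
Running totals: Bb6 ends at 3, B7 ends at 9, Gadd9 ends at 10, C6 ends at 12, Ab ends at 14, F#maj7 ends at 19, F#sus4 ends at 23.
Beat 20 falls within F#sus4.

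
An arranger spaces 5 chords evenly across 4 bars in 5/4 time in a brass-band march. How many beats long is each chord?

4 bars × 5 beats/bar = 20 beats total.
20 beats ÷ 5 chords = 4 beats per chord.
(That is a whole note.)

4 beats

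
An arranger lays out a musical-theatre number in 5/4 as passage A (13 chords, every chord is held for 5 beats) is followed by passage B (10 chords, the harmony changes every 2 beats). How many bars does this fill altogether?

17 bars

A: 13 × 5 = 65 beats = 13 bars.
B: 10 × 2 = 20 beats = 4 bars.
Total: 13 + 4 = 17 bars.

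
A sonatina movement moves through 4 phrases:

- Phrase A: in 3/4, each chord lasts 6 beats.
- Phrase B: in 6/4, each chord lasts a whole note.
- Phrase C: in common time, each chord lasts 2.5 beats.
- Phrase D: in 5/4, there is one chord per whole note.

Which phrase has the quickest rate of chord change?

A: each chord is 6 beats in 3/4, so 0.5 per bar.
B: each chord is 4 beats in 6/4, so 1.5 per bar.
C: each chord is 2.5 beats in 4/4, so 1.6 per bar.
D: each chord is 4 beats in 5/4, so 1.25 per bar.
Fastest is C at 1.6 chords/bar.

Phrase C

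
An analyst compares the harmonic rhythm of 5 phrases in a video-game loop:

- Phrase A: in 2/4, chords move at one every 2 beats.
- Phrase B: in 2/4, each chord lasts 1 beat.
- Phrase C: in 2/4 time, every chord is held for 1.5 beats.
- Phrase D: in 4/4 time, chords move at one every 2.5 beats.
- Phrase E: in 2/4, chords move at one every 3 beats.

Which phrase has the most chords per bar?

A: 2 beats/bar ÷ 2 beats/chord = 1 chord/bar.
B: 2 beats/bar ÷ 1 beat/chord = 2 chords/bar.
C: 2 beats/bar ÷ 1.5 beats/chord = 4/3 chords/bar.
D: 4 beats/bar ÷ 2.5 beats/chord = 1.6 chords/bar.
E: 2 beats/bar ÷ 3 beats/chord = 2/3 chords/bar.
Fastest is B at 2 chords/bar.

Phrase B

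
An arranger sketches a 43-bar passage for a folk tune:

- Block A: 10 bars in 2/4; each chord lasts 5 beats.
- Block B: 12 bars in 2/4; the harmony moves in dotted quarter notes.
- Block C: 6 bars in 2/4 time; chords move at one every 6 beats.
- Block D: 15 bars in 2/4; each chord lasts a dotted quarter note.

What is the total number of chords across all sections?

42 chords

A: 10 bars × 2 beats = 20 beats; 5 beats/chord → 4 chords.
B: 12 bars × 2 beats = 24 beats; 1.5 beats/chord → 16 chords.
C: 6 bars × 2 beats = 12 beats; 6 beats/chord → 2 chords.
D: 15 bars × 2 beats = 30 beats; 1.5 beats/chord → 20 chords.
Total: 4 + 16 + 2 + 20 = 42.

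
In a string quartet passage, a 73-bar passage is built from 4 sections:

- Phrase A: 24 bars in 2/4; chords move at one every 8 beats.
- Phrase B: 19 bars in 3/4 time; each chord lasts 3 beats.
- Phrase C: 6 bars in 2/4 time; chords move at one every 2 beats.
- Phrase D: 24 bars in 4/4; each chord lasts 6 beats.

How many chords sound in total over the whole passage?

A: 24 bars × 2 beats = 48 beats; 8 beats/chord → 6 chords.
B: 19 bars × 3 beats = 57 beats; 3 beats/chord → 19 chords.
C: 6 bars × 2 beats = 12 beats; 2 beats/chord → 6 chords.
D: 24 bars × 4 beats = 96 beats; 6 beats/chord → 16 chords.
Total: 6 + 19 + 6 + 16 = 47.

47 chords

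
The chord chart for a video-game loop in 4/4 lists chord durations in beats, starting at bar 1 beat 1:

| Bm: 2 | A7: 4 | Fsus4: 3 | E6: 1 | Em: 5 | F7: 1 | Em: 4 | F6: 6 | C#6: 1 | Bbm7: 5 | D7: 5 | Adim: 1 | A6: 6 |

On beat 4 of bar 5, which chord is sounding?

Em

Beat 4 of bar 5 is beat (5−1)×4 + 4 = 20 overall.
Running totals: Bm ends at 2, A7 ends at 6, Fsus4 ends at 9, E6 ends at 10, Em ends at 15, F7 ends at 16, Em ends at 20.
Beat 20 falls within Em.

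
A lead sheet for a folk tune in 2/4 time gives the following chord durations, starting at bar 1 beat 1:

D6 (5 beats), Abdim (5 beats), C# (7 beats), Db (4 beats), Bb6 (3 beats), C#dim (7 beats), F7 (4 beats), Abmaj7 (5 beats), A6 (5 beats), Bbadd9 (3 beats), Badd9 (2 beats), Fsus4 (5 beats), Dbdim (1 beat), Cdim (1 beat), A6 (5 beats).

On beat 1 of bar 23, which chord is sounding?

Beat 1 of bar 23 is beat (23−1)×2 + 1 = 45 overall.
Running totals: D6 ends at 5, Abdim ends at 10, C# ends at 17, Db ends at 21, Bb6 ends at 24, C#dim ends at 31, F7 ends at 35, Abmaj7 ends at 40, A6 ends at 45.
Beat 45 falls within A6.

A6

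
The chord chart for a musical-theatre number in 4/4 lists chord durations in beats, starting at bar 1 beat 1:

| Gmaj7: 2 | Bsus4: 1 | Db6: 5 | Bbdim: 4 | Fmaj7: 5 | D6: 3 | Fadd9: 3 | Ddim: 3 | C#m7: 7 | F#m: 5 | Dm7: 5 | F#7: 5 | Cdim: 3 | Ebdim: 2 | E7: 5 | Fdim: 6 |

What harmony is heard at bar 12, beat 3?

Beat 3 of bar 12 is beat (12−1)×4 + 3 = 47 overall.
Running totals: Gmaj7 ends at 2, Bsus4 ends at 3, Db6 ends at 8, Bbdim ends at 12, Fmaj7 ends at 17, D6 ends at 20, Fadd9 ends at 23, Ddim ends at 26, C#m7 ends at 33, F#m ends at 38, Dm7 ends at 43, F#7 ends at 48.
Beat 47 falls within F#7.

F#7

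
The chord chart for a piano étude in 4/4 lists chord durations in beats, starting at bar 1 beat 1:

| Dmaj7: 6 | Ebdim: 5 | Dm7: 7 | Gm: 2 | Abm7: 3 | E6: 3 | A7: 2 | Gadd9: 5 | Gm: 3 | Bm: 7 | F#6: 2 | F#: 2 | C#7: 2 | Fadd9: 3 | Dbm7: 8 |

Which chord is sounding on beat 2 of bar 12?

F#

Beat 2 of bar 12 is beat (12−1)×4 + 2 = 46 overall.
Running totals: Dmaj7 ends at 6, Ebdim ends at 11, Dm7 ends at 18, Gm ends at 20, Abm7 ends at 23, E6 ends at 26, A7 ends at 28, Gadd9 ends at 33, Gm ends at 36, Bm ends at 43, F#6 ends at 45, F# ends at 47.
Beat 46 falls within F#.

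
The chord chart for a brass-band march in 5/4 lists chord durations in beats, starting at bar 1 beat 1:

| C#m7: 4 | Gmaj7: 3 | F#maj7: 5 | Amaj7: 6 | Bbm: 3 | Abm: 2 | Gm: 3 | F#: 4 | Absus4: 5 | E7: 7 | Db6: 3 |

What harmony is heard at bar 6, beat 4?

F#

Beat 4 of bar 6 is beat (6−1)×5 + 4 = 29 overall.
Running totals: C#m7 ends at 4, Gmaj7 ends at 7, F#maj7 ends at 12, Amaj7 ends at 18, Bbm ends at 21, Abm ends at 23, Gm ends at 26, F# ends at 30.
Beat 29 falls within F#.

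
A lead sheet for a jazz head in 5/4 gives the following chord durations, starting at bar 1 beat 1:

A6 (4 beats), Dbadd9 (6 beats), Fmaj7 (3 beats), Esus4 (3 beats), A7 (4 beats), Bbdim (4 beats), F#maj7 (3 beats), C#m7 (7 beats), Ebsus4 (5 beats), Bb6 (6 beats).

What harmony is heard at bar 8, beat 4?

Ebsus4

Beat 4 of bar 8 is beat (8−1)×5 + 4 = 39 overall.
Running totals: A6 ends at 4, Dbadd9 ends at 10, Fmaj7 ends at 13, Esus4 ends at 16, A7 ends at 20, Bbdim ends at 24, F#maj7 ends at 27, C#m7 ends at 34, Ebsus4 ends at 39.
Beat 39 falls within Ebsus4.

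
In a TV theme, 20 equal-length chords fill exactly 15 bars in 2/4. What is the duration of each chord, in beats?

15 bars × 2 beats/bar = 30 beats total.
30 beats ÷ 20 chords = 1.5 beats per chord.
(That is a dotted quarter note.)

1.5 beats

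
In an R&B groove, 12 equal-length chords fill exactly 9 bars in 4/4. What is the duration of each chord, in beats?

9 bars × 4 beats/bar = 36 beats total.
36 beats ÷ 12 chords = 3 beats per chord.
(That is a dotted half note.)

3 beats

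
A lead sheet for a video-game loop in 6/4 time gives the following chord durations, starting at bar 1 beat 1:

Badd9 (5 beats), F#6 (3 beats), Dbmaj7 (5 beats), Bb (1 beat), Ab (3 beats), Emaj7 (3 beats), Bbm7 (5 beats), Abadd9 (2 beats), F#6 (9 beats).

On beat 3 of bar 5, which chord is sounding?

Abadd9

Beat 3 of bar 5 is beat (5−1)×6 + 3 = 27 overall.
Running totals: Badd9 ends at 5, F#6 ends at 8, Dbmaj7 ends at 13, Bb ends at 14, Ab ends at 17, Emaj7 ends at 20, Bbm7 ends at 25, Abadd9 ends at 27.
Beat 27 falls within Abadd9.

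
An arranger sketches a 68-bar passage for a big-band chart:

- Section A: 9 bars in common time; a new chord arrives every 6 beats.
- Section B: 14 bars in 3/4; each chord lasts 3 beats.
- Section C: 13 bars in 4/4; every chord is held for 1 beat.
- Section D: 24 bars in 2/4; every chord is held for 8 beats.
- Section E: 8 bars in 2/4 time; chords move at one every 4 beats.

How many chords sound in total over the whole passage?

A: 9 bars × 4 beats = 36 beats; 6 beats/chord → 6 chords.
B: 14 bars × 3 beats = 42 beats; 3 beats/chord → 14 chords.
C: 13 bars × 4 beats = 52 beats; 1 beat/chord → 52 chords.
D: 24 bars × 2 beats = 48 beats; 8 beats/chord → 6 chords.
E: 8 bars × 2 beats = 16 beats; 4 beats/chord → 4 chords.
Total: 6 + 14 + 52 + 6 + 4 = 82.

82 chords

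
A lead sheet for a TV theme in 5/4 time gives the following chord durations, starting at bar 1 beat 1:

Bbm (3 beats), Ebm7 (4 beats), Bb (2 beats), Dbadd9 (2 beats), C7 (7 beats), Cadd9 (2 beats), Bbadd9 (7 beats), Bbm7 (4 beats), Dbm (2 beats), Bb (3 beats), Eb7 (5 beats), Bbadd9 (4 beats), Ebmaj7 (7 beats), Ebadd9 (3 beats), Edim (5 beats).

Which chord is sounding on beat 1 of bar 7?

Bbm7

Beat 1 of bar 7 is beat (7−1)×5 + 1 = 31 overall.
Running totals: Bbm ends at 3, Ebm7 ends at 7, Bb ends at 9, Dbadd9 ends at 11, C7 ends at 18, Cadd9 ends at 20, Bbadd9 ends at 27, Bbm7 ends at 31.
Beat 31 falls within Bbm7.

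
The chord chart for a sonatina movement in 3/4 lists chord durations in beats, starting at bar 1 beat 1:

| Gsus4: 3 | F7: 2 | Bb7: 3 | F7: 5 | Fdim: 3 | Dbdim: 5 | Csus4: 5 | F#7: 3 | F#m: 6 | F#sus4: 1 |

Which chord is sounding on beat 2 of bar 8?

Beat 2 of bar 8 is beat (8−1)×3 + 2 = 23 overall.
Running totals: Gsus4 ends at 3, F7 ends at 5, Bb7 ends at 8, F7 ends at 13, Fdim ends at 16, Dbdim ends at 21, Csus4 ends at 26.
Beat 23 falls within Csus4.

Csus4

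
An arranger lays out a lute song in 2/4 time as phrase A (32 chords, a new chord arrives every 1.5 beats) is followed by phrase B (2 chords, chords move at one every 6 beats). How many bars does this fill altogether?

30 bars

A: 32 × 1.5 = 48 beats = 24 bars.
B: 2 × 6 = 12 beats = 6 bars.
Total: 24 + 6 = 30 bars.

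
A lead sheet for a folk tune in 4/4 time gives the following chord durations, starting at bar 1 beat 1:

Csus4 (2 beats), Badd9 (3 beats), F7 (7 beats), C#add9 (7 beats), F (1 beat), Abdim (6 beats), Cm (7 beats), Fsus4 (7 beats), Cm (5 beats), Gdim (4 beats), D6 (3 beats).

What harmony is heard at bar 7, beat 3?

Cm

Beat 3 of bar 7 is beat (7−1)×4 + 3 = 27 overall.
Running totals: Csus4 ends at 2, Badd9 ends at 5, F7 ends at 12, C#add9 ends at 19, F ends at 20, Abdim ends at 26, Cm ends at 33.
Beat 27 falls within Cm.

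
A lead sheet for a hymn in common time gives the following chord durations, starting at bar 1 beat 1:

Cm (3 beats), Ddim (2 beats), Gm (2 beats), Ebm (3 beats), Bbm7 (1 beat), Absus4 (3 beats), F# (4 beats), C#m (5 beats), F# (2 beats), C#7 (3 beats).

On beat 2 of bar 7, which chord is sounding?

Beat 2 of bar 7 is beat (7−1)×4 + 2 = 26 overall.
Running totals: Cm ends at 3, Ddim ends at 5, Gm ends at 7, Ebm ends at 10, Bbm7 ends at 11, Absus4 ends at 14, F# ends at 18, C#m ends at 23, F# ends at 25, C#7 ends at 28.
Beat 26 falls within C#7.

C#7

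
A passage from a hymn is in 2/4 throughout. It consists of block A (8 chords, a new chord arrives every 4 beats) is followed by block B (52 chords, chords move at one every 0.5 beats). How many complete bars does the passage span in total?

29 bars

A: 8 × 4 = 32 beats = 16 bars.
B: 52 × 0.5 = 26 beats = 13 bars.
Total: 16 + 13 = 29 bars.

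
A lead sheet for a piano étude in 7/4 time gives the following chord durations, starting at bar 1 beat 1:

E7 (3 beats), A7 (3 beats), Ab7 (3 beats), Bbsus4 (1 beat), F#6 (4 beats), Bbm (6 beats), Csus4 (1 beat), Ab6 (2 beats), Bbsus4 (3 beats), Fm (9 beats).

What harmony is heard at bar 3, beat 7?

Beat 7 of bar 3 is beat (3−1)×7 + 7 = 21 overall.
Running totals: E7 ends at 3, A7 ends at 6, Ab7 ends at 9, Bbsus4 ends at 10, F#6 ends at 14, Bbm ends at 20, Csus4 ends at 21.
Beat 21 falls within Csus4.

Csus4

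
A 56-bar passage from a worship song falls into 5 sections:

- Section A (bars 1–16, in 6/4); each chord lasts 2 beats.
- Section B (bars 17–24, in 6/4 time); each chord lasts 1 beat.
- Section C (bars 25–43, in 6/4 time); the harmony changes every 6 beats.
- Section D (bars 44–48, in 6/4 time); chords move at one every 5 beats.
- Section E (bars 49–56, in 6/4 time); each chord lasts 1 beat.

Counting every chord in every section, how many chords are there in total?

169 chords

A: 16 bars × 6 beats = 96 beats; 2 beats/chord → 48 chords.
B: 8 bars × 6 beats = 48 beats; 1 beat/chord → 48 chords.
C: 19 bars × 6 beats = 114 beats; 6 beats/chord → 19 chords.
D: 5 bars × 6 beats = 30 beats; 5 beats/chord → 6 chords.
E: 8 bars × 6 beats = 48 beats; 1 beat/chord → 48 chords.
Total: 48 + 48 + 19 + 6 + 48 = 169.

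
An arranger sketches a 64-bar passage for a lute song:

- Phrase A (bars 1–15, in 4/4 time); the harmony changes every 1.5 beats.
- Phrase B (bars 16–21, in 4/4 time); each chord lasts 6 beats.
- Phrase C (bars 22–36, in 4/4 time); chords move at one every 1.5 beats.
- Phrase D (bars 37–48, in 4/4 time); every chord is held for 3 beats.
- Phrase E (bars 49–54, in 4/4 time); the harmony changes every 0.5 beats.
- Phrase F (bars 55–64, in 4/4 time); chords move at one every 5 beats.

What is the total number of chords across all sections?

A has 60 beats and chords last 1.5 each, so 40 chords.
B has 24 beats and chords last 6 each, so 4 chords.
C has 60 beats and chords last 1.5 each, so 40 chords.
D has 48 beats and chords last 3 each, so 16 chords.
E has 24 beats and chords last 0.5 each, so 48 chords.
F has 40 beats and chords last 5 each, so 8 chords.
Total: 40 + 4 + 40 + 16 + 48 + 8 = 156.

156 chords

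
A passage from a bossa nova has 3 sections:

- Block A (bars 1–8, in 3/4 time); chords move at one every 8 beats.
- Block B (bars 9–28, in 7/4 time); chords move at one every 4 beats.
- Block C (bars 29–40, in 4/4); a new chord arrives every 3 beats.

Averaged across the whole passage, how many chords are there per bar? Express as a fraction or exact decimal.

1.35 chords per bar

A: 8 bars of 3 beats is 24 beats; at 8 beats each that's 3 chords.
B: 20 bars of 7 beats is 140 beats; at 4 beats each that's 35 chords.
C: 12 bars of 4 beats is 48 beats; at 3 beats each that's 16 chords.
Overall: 54 chords over 40 bars → 54/40 = 1.35 chords per bar.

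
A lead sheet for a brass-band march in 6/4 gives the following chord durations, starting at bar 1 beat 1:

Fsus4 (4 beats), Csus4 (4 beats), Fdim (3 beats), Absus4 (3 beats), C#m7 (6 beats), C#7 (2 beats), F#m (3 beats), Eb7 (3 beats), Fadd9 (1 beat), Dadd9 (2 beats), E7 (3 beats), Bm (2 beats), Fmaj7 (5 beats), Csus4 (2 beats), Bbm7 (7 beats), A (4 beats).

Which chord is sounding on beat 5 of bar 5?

Beat 5 of bar 5 is beat (5−1)×6 + 5 = 29 overall.
Running totals: Fsus4 ends at 4, Csus4 ends at 8, Fdim ends at 11, Absus4 ends at 14, C#m7 ends at 20, C#7 ends at 22, F#m ends at 25, Eb7 ends at 28, Fadd9 ends at 29.
Beat 29 falls within Fadd9.

Fadd9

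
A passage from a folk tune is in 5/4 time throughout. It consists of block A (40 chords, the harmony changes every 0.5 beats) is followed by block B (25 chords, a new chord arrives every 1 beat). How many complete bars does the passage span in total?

9 bars

A: 40 × 0.5 = 20 beats = 4 bars.
B: 25 × 1 = 25 beats = 5 bars.
Total: 4 + 5 = 9 bars.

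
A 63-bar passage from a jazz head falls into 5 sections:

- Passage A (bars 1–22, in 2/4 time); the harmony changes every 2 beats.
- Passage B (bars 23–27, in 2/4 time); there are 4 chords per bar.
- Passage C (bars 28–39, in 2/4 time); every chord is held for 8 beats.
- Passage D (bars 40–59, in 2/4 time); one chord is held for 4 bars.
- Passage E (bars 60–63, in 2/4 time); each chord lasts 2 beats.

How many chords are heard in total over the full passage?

A: 22·2 = 44 beats, 44/2 = 22 chords.
B: 5·2 = 10 beats, 10/0.5 = 20 chords.
C: 12·2 = 24 beats, 24/8 = 3 chords.
D: 20·2 = 40 beats, 40/8 = 5 chords.
E: 4·2 = 8 beats, 8/2 = 4 chords.
Total: 22 + 20 + 3 + 5 + 4 = 54.

54 chords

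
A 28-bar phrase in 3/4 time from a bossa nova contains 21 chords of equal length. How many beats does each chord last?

4 beats

28 bars × 3 beats/bar = 84 beats total.
84 beats ÷ 21 chords = 4 beats per chord.
(That is a whole note.)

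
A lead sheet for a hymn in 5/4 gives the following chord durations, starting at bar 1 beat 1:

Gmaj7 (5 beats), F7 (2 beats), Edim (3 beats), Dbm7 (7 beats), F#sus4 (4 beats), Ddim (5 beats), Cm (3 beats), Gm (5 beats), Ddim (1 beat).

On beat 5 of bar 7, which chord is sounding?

Beat 5 of bar 7 is beat (7−1)×5 + 5 = 35 overall.
Running totals: Gmaj7 ends at 5, F7 ends at 7, Edim ends at 10, Dbm7 ends at 17, F#sus4 ends at 21, Ddim ends at 26, Cm ends at 29, Gm ends at 34, Ddim ends at 35.
Beat 35 falls within Ddim.

Ddim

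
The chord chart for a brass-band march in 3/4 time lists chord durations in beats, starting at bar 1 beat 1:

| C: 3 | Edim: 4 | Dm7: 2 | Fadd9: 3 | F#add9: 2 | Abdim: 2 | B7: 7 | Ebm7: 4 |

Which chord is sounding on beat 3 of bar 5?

Beat 3 of bar 5 is beat (5−1)×3 + 3 = 15 overall.
Running totals: C ends at 3, Edim ends at 7, Dm7 ends at 9, Fadd9 ends at 12, F#add9 ends at 14, Abdim ends at 16.
Beat 15 falls within Abdim.

Abdim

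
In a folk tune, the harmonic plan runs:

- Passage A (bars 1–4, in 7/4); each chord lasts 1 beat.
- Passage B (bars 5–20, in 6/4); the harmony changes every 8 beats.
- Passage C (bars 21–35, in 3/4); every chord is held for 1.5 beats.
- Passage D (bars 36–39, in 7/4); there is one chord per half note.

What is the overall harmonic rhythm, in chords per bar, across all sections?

A: 4 bars of 7 beats is 28 beats; at 1 beat each that's 28 chords.
B: 16 bars of 6 beats is 96 beats; at 8 beats each that's 12 chords.
C: 15 bars of 3 beats is 45 beats; at 1.5 beats each that's 30 chords.
D: 4 bars of 7 beats is 28 beats; at 2 beats each that's 14 chords.
Overall: 84 chords over 39 bars → 84/39 = 28/13 chords per bar.

28/13 chords per bar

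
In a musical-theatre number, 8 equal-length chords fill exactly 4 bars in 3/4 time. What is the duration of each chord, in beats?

4 bars × 3 beats/bar = 12 beats total.
12 beats ÷ 8 chords = 1.5 beats per chord.
(That is a dotted quarter note.)

1.5 beats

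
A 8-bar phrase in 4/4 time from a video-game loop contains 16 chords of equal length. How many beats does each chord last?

8 bars × 4 beats/bar = 32 beats total.
32 beats ÷ 16 chords = 2 beats per chord.
(That is a half note.)

2 beats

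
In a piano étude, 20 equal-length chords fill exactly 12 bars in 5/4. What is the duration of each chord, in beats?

3 beats

12 bars × 5 beats/bar = 60 beats total.
60 beats ÷ 20 chords = 3 beats per chord.
(That is a dotted half note.)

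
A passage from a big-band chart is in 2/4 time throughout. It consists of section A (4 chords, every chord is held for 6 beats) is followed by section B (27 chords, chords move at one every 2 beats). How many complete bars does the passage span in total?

39 bars

A: 4 × 6 = 24 beats = 12 bars.
B: 27 × 2 = 54 beats = 27 bars.
Total: 12 + 27 = 39 bars.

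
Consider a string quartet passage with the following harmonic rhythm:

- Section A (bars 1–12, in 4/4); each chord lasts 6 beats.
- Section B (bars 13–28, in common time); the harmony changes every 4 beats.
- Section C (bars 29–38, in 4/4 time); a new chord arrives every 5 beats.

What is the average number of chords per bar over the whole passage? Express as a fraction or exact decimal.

16/19 chords per bar

A: 12 bars of 4 beats is 48 beats; at 6 beats each that's 8 chords.
B: 16 bars of 4 beats is 64 beats; at 4 beats each that's 16 chords.
C: 10 bars of 4 beats is 40 beats; at 5 beats each that's 8 chords.
Overall: 32 chords over 38 bars → 32/38 = 16/19 chords per bar.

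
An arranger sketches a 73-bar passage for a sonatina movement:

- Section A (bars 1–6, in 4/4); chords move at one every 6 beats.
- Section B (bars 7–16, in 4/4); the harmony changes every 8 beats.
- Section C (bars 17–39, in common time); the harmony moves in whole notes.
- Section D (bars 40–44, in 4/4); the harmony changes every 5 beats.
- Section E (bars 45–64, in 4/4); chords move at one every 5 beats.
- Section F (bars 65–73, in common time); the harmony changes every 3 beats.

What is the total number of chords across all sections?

64 chords

A: 6 bars × 4 beats = 24 beats; 6 beats/chord → 4 chords.
B: 10 bars × 4 beats = 40 beats; 8 beats/chord → 5 chords.
C: 23 bars × 4 beats = 92 beats; 4 beats/chord → 23 chords.
D: 5 bars × 4 beats = 20 beats; 5 beats/chord → 4 chords.
E: 20 bars × 4 beats = 80 beats; 5 beats/chord → 16 chords.
F: 9 bars × 4 beats = 36 beats; 3 beats/chord → 12 chords.
Total: 4 + 5 + 23 + 4 + 16 + 12 = 64.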